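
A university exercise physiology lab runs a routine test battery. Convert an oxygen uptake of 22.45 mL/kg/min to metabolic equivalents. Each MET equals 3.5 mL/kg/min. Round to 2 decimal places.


One MET = 3.5 mL/kg/min
Number of METs = 22.45 / 3.5
= 6.41 METs

6.41 METs


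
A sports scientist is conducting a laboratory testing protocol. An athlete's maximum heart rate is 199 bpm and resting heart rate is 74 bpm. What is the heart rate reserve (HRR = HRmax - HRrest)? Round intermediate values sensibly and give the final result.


HRR = HRmax - HRrest
= 199 - 74
= 125 bpm

125 bpm


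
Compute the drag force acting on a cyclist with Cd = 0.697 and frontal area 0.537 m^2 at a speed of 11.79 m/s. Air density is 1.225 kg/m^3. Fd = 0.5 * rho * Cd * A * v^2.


Step 1: v^2 = 139.0041
Step 2: Fd = 0.5 * 1.225 * 0.697 * 0.537 * 139.0041
= 31.867 N

31.867 N


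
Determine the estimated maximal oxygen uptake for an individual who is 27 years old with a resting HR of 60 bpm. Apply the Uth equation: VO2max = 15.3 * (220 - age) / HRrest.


HRmax = 220 - 27 = 193
VO2max = 15.3 * (193 / 60)
= 15.3 * 3.2167
= 49.22 mL/kg/min

49.22 mL/kg/min


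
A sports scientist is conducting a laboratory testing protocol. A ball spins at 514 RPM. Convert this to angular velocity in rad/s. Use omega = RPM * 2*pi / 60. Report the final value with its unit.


omega = 514 * 2 * pi / 60
= 514 * 6.28318531 / 60
= 3229.557 / 60
= 53.826 rad/s

53.826 rad/s


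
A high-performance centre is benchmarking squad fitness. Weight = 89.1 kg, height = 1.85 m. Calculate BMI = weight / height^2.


height^2 = 1.85^2 = 3.4225
BMI = 89.1 / 3.4225 = 26.03 kg/m^2

26.03 kg/m^2


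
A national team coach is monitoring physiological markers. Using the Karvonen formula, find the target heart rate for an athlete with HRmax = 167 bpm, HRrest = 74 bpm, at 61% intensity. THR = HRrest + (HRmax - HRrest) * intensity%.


HRR = 167 - 74 = 93
THR = 74 + 93 * 0.61
= 74 + 56.73
= 130.73 bpm

130.73 bpm


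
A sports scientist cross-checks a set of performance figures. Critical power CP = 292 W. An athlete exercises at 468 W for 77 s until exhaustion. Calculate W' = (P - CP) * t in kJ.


P - CP = 468 - 292 = 176 W
W' = 176 * 77 = 13552 J
= 13552 / 1000 = 13.552 kJ

13.552 kJ


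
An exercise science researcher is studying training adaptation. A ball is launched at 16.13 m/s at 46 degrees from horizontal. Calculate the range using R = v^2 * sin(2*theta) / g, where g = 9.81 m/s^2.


sin(2 * 46) = sin(92) = 0.999391
v^2 = 16.13^2 = 260.1769
R = 260.1769 * 0.999391 / 9.81
= 26.505 m

26.505 m


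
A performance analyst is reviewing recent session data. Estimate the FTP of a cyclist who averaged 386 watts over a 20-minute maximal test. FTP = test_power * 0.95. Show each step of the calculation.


FTP = 386 * 0.95 = 366.7 W

366.7 W


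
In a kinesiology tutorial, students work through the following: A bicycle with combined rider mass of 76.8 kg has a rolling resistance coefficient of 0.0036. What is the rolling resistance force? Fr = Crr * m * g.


Fr = 0.0036 * 76.8 * 9.81
= 0.27648 * 9.81
= 2.712 N

2.712 N


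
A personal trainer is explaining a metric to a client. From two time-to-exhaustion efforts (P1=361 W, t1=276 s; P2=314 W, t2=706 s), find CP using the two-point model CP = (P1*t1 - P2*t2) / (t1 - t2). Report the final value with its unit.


Work in trial 1 = 99636 J
Work in trial 2 = 221684 J
Delta work = -122048 J
Delta time = -430 s
CP = -122048 / -430 = 283.83 W

283.83 W


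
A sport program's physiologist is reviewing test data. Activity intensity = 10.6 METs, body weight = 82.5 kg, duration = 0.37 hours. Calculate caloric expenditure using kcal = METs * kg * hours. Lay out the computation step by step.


kcal = 10.6 * 82.5 * 0.37
= 874.5 * 0.37
= 323.57 kcal

323.57 kcal


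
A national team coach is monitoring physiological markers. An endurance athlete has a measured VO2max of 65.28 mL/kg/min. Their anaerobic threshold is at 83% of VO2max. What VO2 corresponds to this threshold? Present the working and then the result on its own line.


Anaerobic threshold VO2 = VO2max * 83%
= 65.28 * 0.83
= 54.18 mL/kg/min

54.18 mL/kg/min


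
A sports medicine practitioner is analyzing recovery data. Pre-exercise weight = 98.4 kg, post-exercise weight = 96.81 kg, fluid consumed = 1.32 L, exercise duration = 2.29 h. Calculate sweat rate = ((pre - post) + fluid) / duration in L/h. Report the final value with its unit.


Weight loss = 98.4 - 96.81 = 1.59 kg (approx L)
Total sweat = 1.59 + 1.32 = 2.91 L
Sweat rate = 2.91 / 2.29 = 1.271 L/h

1.271 L/h


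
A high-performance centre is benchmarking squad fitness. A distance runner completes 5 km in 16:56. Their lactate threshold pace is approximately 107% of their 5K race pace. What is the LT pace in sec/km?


Convert to seconds: 16 min 56 s = 1016 s
Pace per km = 1016 / 5 = 203.2 s/km
LT pace = 203.2 * 1.07 = 217.42 s/km

217.42 s/km


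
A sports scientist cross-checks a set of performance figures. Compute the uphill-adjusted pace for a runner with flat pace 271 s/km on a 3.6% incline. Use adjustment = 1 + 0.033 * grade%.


Adjustment factor = 1 + 0.033 * 3.6 = 1.1188
Grade-adjusted pace = 271 * 1.1188 = 303.19 s/km

303.19 s/km


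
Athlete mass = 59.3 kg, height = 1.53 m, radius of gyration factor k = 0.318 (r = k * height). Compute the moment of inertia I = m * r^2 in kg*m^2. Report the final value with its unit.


r = k * height = 0.318 * 1.53 = 0.48654 m
r^2 = 0.48654^2 = 0.236721
I = 59.3 * 0.236721 = 14.038 kg*m^2

14.038 kg*m^2


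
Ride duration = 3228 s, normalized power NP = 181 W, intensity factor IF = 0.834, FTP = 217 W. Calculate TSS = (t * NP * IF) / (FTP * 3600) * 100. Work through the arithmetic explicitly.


Numerator = 3228 * 181 * 0.834 = 487279.512
Denominator = 217 * 3600 = 781200
TSS = 487279.512 / 781200 * 100
= 62.38

62.38 TSS


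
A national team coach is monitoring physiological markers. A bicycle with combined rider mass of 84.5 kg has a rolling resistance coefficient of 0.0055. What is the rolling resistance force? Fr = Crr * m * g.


Fr = 0.0055 * 84.5 * 9.81
= 0.46475 * 9.81
= 4.559 N

4.559 N


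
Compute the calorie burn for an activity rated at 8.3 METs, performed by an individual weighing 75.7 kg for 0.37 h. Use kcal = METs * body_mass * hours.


Product of METs and mass = 8.3 * 75.7 = 628.31
Total kcal = 628.31 * 0.37 = 232.47 kcal

232.47 kcal


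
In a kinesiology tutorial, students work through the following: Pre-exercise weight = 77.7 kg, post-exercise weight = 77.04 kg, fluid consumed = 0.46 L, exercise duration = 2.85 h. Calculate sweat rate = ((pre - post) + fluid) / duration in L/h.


Weight loss = 77.7 - 77.04 = 0.66 kg (approx L)
Total sweat = 0.66 + 0.46 = 1.12 L
Sweat rate = 1.12 / 2.85 = 0.393 L/h

0.393 L/h


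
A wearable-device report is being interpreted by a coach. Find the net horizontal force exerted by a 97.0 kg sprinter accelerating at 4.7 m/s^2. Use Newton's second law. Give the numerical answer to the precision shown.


Newton's second law: F = m * a
F = 97.0 * 4.7 = 455.9 N

455.9 N


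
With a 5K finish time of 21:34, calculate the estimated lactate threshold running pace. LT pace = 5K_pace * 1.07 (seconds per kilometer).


Race duration = 1294 s for 5 km
Average pace = 1294 / 5 = 258.8 s/km
LT pace = 258.8 * 1.07
= 276.92 s/km

276.92 s/km


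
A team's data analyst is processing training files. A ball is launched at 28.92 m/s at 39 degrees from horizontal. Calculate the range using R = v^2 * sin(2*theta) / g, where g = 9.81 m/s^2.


sin(2 * 39) = sin(78) = 0.978148
v^2 = 28.92^2 = 836.3664
R = 836.3664 * 0.978148 / 9.81
= 83.393 m

83.393 m


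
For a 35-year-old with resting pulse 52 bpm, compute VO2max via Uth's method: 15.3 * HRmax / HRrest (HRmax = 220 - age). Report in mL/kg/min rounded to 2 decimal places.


Step 1: HRmax = 220 - 35 = 185 bpm
Step 2: Ratio = 185 / 52 = 3.5577
Step 3: VO2max = 15.3 * 3.5577 = 54.43 mL/kg/min

54.43 mL/kg/min


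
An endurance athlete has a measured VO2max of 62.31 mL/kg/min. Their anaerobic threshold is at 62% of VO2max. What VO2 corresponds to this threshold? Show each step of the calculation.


Anaerobic threshold VO2 = VO2max * 62%
= 62.31 * 0.62
= 38.63 mL/kg/min

38.63 mL/kg/min


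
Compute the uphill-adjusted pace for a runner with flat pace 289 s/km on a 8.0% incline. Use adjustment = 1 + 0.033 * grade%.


Adjustment factor = 1 + 0.033 * 8.0 = 1.264
Grade-adjusted pace = 289 * 1.264 = 365.3 s/km

365.3 s/km


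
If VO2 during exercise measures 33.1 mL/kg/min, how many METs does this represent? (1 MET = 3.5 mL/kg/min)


METs = VO2 / 3.5 = 33.1 / 3.5 = 9.46

9.46 METs


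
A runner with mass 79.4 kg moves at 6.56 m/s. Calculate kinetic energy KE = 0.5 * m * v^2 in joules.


v^2 = 6.56^2 = 43.0336
KE = 0.5 * 79.4 * 43.0336
= 1708.43 J

1708.43 J


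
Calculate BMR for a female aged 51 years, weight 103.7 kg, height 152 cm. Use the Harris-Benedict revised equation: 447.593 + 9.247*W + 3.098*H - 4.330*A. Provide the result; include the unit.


Substituting values:
W term = 9.247 * 103.7 = 958.9139
H term = 3.098 * 152 = 470.896
A term = 4.330 * 51 = 220.83
BMR = 1656.57 kcal/day

1656.57 kcal/day


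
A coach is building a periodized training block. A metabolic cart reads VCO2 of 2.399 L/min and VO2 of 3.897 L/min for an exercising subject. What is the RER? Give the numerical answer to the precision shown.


RER = VCO2 / VO2 = 2.399 / 3.897 = 0.6156

0.6156


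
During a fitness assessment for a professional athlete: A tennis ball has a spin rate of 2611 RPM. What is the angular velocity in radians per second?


Convert RPM to rad/s: multiply by 2*pi and divide by 60
omega = 2611 * 2 * pi / 60
= 273.423 rad/s

273.423 rad/s


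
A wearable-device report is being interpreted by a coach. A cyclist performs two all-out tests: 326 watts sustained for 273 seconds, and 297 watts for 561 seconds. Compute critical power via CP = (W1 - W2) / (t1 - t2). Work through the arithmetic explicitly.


W1 = P1 * t1 = 326 * 273 = 88998 J
W2 = P2 * t2 = 297 * 561 = 166617 J
CP = (88998 - 166617) / (273 - 561)
= 269.51 W

269.51 W


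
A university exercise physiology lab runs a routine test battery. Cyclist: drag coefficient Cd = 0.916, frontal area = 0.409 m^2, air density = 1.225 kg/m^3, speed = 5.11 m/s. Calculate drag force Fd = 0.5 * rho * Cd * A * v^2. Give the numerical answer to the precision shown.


v^2 = 5.11^2 = 26.1121
Fd = 0.5 * 1.225 * 0.916 * 0.409 * 26.1121
= 5.992 N

5.992 N


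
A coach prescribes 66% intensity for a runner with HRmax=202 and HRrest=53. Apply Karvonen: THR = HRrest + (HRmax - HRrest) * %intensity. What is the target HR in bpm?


Heart rate reserve = 202 - 53 = 149
Intensity fraction = 66 / 100 = 0.66
THR = 53 + 149 * 0.66 = 151.34 bpm

151.34 bpm


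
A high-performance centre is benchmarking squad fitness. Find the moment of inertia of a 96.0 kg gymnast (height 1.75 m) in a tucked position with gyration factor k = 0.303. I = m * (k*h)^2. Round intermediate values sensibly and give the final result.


Radius of gyration = 0.303 * 1.75 = 0.53025 m
I = 96.0 * 0.53025^2
= 96.0 * 0.281165
= 26.992 kg*m^2

26.992 kg*m^2


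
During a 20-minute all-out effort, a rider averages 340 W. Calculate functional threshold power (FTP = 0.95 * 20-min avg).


FTP = 0.95 * 340
= 323.0 W

323.0 W


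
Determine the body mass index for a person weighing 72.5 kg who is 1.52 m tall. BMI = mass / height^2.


BMI = mass / height^2
= 72.5 / 1.52^2
= 72.5 / 2.3104
= 31.38 kg/m^2

31.38 kg/m^2


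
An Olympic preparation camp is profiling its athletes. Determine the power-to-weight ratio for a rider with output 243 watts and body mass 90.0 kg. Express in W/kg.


P/W = 243 / 90.0 = 2.7 W/kg

2.7 W/kg


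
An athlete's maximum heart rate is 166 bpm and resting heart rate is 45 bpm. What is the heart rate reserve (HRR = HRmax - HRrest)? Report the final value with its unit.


HRR = HRmax - HRrest
= 166 - 45
= 121 bpm

121 bpm


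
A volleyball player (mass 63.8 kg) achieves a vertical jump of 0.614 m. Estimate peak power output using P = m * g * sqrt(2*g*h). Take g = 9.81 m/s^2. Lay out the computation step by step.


2 * g * h = 2 * 9.81 * 0.614 = 12.04668
sqrt(12.04668) = 3.470833 m/s
P = 63.8 * 9.81 * 3.470833 = 2172.32 W

2172.32 W


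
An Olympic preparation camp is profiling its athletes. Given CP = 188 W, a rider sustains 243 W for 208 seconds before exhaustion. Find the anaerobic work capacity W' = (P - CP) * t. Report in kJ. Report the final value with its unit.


Excess power = 243 - 188 = 55 W
Work above CP = 55 * 208 = 11440 J
W' = 11.44 kJ

11.44 kJ


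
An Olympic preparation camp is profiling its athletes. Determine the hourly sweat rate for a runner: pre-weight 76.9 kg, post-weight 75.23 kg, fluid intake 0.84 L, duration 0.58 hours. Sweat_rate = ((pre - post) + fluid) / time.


Mass lost = 76.9 - 75.23 = 1.67 kg
Add fluid consumed: 1.67 + 0.84 = 2.51 L total sweat
Sweat rate = 2.51 / 0.58 = 4.328 L/h

4.328 L/h


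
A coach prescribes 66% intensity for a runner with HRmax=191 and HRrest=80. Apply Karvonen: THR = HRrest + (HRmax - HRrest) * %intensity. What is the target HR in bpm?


Heart rate reserve = 191 - 80 = 111
Intensity fraction = 66 / 100 = 0.66
THR = 80 + 111 * 0.66 = 153.26 bpm

153.26 bpm


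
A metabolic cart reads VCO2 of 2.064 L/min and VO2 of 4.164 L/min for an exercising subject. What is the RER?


RER = VCO2 / VO2 = 2.064 / 4.164 = 0.4957

0.4957


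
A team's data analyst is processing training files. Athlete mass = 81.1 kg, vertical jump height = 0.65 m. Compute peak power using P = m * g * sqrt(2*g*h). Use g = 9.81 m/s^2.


sqrt(2 * 9.81 * 0.65) = sqrt(12.753) = 3.571134 m/s
P = 81.1 * 9.81 * 3.571134
= 2841.16 W

2841.16 W


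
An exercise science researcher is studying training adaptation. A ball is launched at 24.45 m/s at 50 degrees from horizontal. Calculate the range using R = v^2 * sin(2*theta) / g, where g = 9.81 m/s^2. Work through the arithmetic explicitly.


sin(2 * 50) = sin(100) = 0.984808
v^2 = 24.45^2 = 597.8025
R = 597.8025 * 0.984808 / 9.81
= 60.012 m

60.012 m


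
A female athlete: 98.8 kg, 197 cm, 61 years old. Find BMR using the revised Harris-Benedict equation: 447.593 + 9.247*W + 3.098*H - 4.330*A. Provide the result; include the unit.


Intercept = 447.593
Weight contribution = 9.247 * 98.8 = 913.6036
Height contribution = 3.098 * 197 = 610.306
Age contribution = 4.33 * 61 = 264.13
BMR = 447.593 + 913.6036 + 610.306 - 264.13
= 1707.37 kcal/day

1707.37 kcal/day


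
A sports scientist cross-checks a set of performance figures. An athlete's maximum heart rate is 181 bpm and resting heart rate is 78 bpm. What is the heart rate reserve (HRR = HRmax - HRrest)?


HRR = HRmax - HRrest
= 181 - 78
= 103 bpm

103 bpm


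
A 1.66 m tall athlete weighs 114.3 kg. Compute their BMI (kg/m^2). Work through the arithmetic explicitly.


height^2 = 2.7556 m^2
BMI = 114.3 / 2.7556 = 41.48 kg/m^2

41.48 kg/m^2


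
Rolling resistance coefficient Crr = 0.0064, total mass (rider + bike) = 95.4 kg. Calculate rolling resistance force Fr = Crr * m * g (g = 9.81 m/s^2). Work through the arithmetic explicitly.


Fr = Crr * m * g
= 0.0064 * 95.4 * 9.81
= 5.99 N

5.99 N


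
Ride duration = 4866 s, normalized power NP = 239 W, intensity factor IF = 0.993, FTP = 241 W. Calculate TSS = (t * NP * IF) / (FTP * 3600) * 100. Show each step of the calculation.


Numerator = 4866 * 239 * 0.993 = 1154833.182
Denominator = 241 * 3600 = 867600
TSS = 1154833.182 / 867600 * 100
= 133.11

133.11 TSS


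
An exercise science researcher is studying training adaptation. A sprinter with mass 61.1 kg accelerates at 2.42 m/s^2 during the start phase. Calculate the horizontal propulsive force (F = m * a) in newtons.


F = m * a
= 61.1 * 2.42
= 147.86 N

147.86 N


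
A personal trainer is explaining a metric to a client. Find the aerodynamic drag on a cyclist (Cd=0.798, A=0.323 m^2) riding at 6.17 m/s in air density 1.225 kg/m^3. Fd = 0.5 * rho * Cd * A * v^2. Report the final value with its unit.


Fd = 0.5 * 1.225 * 0.798 * 0.323 * 6.17^2
= 0.5 * 1.225 * 0.798 * 0.323 * 38.0689
= 6.01 N

6.01 N


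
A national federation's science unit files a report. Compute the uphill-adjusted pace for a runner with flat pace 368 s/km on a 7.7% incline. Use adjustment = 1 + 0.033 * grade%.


Adjustment factor = 1 + 0.033 * 7.7 = 1.2541
Grade-adjusted pace = 368 * 1.2541 = 461.51 s/km

461.51 s/km


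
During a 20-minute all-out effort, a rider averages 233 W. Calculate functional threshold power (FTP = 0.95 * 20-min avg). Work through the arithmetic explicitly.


FTP = 0.95 * 233
= 221.35 W

221.35 W


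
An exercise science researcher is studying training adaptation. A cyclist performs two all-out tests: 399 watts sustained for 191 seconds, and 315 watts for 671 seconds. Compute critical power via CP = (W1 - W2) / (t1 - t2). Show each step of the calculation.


W1 = P1 * t1 = 399 * 191 = 76209 J
W2 = P2 * t2 = 315 * 671 = 211365 J
CP = (76209 - 211365) / (191 - 671)
= 281.58 W

281.58 W


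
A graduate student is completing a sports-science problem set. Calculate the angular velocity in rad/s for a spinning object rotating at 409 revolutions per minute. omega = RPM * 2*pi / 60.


omega = RPM * 2*pi / 60
= 409 * 6.28318531 / 60
= 42.83 rad/s

42.83 rad/s


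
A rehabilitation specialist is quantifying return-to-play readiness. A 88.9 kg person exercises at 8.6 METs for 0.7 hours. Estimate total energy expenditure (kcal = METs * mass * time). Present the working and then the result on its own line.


Energy = METs * mass(kg) * time(h)
= 8.6 * 88.9 * 0.7
= 535.18 kcal

535.18 kcal


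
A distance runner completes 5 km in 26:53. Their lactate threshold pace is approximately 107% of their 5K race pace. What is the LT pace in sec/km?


Convert to seconds: 26 min 53 s = 1613 s
Pace per km = 1613 / 5 = 322.6 s/km
LT pace = 322.6 * 1.07 = 345.18 s/km

345.18 s/km


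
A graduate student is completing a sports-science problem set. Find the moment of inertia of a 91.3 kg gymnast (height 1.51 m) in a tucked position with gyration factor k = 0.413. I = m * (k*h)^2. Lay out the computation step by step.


Radius of gyration = 0.413 * 1.51 = 0.62363 m
I = 91.3 * 0.62363^2
= 91.3 * 0.388914
= 35.508 kg*m^2

35.508 kg*m^2


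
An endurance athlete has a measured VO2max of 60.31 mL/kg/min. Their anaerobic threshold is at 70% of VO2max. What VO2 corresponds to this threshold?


Anaerobic threshold VO2 = VO2max * 70%
= 60.31 * 0.7
= 42.22 mL/kg/min

42.22 mL/kg/min


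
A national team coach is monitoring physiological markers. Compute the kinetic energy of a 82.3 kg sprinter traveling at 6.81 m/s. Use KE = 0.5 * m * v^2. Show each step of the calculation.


Velocity squared = 46.3761
KE = 0.5 * 82.3 * 46.3761 = 1908.38 J

1908.38 J


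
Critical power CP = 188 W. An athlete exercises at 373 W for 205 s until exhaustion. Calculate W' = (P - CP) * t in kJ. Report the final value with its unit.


P - CP = 373 - 188 = 185 W
W' = 185 * 205 = 37925 J
= 37925 / 1000 = 37.925 kJ

37.925 kJ


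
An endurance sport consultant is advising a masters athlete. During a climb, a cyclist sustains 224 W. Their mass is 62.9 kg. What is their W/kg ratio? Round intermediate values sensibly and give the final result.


Power-to-weight = 224 W / 62.9 kg
= 3.561 W/kg

3.561 W/kg


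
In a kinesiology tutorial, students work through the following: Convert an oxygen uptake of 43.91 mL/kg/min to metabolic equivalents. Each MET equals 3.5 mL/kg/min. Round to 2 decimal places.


One MET = 3.5 mL/kg/min
Number of METs = 43.91 / 3.5
= 12.55 METs

12.55 METs


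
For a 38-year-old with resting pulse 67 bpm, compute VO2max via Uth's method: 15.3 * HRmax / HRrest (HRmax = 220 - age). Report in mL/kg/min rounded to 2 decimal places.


Step 1: HRmax = 220 - 38 = 182 bpm
Step 2: Ratio = 182 / 67 = 2.7164
Step 3: VO2max = 15.3 * 2.7164 = 41.56 mL/kg/min

41.56 mL/kg/min


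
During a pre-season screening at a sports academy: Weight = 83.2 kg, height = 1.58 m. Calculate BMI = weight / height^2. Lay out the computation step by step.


height^2 = 1.58^2 = 2.4964
BMI = 83.2 / 2.4964 = 33.33 kg/m^2

33.33 kg/m^2


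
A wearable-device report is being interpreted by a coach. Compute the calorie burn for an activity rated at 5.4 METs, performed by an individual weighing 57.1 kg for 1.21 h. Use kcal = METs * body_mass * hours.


Product of METs and mass = 5.4 * 57.1 = 308.34
Total kcal = 308.34 * 1.21 = 373.09 kcal

373.09 kcal


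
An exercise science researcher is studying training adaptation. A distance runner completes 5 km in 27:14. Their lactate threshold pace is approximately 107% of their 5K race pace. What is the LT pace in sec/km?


Convert to seconds: 27 min 14 s = 1634 s
Pace per km = 1634 / 5 = 326.8 s/km
LT pace = 326.8 * 1.07 = 349.68 s/km

349.68 s/km


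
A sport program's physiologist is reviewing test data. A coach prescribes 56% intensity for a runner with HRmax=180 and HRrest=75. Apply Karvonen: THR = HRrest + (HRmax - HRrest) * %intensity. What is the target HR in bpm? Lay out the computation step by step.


Heart rate reserve = 180 - 75 = 105
Intensity fraction = 56 / 100 = 0.56
THR = 75 + 105 * 0.56 = 133.8 bpm

133.8 bpm


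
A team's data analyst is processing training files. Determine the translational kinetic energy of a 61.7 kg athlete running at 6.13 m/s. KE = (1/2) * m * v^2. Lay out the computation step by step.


KE = 0.5 * m * v^2
= 0.5 * 61.7 * 6.13^2
= 0.5 * 61.7 * 37.5769
= 1159.25 J

1159.25 J


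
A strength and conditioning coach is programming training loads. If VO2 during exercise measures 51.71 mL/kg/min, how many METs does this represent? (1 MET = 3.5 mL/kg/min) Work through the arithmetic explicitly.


METs = VO2 / 3.5 = 51.71 / 3.5 = 14.77

14.77 METs


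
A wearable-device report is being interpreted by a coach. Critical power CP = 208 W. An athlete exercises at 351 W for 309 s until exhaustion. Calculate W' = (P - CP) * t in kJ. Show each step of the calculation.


P - CP = 351 - 208 = 143 W
W' = 143 * 309 = 44187 J
= 44187 / 1000 = 44.187 kJ

44.187 kJ


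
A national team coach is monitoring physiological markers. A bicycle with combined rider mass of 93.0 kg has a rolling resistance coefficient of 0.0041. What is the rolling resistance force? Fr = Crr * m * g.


Fr = 0.0041 * 93.0 * 9.81
= 0.3813 * 9.81
= 3.741 N

3.741 N


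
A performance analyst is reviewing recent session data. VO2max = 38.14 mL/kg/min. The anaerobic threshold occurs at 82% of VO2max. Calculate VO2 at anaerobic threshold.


AT fraction = 82 / 100 = 0.82
AT VO2 = 38.14 * 0.82
= 31.27 mL/kg/min

31.27 mL/kg/min


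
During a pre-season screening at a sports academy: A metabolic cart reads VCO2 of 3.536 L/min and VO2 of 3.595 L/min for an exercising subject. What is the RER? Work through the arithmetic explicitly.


RER = VCO2 / VO2 = 3.536 / 3.595 = 0.9836

0.9836


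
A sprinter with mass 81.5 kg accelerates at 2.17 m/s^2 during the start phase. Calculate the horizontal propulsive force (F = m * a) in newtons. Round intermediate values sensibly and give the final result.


F = m * a
= 81.5 * 2.17
= 176.86 N

176.86 N


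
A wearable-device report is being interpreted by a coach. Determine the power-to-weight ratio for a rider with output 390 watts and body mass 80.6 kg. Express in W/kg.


P/W = 390 / 80.6 = 4.839 W/kg

4.839 W/kg


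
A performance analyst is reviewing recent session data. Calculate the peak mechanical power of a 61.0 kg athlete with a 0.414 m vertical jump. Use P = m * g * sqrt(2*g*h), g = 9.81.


First, sqrt(2gh) = sqrt(2 * 9.81 * 0.414)
= sqrt(8.12268) = 2.850032 m/s
Power = 61.0 * 9.81 * 2.850032 = 1705.49 W

1705.49 W


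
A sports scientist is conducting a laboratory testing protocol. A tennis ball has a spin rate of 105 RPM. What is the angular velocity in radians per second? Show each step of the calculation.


Convert RPM to rad/s: multiply by 2*pi and divide by 60
omega = 105 * 2 * pi / 60
= 10.996 rad/s

10.996 rad/s


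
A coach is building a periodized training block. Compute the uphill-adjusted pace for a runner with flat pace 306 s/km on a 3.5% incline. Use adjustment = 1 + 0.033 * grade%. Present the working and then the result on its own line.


Adjustment factor = 1 + 0.033 * 3.5 = 1.1155
Grade-adjusted pace = 306 * 1.1155 = 341.34 s/km

341.34 s/km


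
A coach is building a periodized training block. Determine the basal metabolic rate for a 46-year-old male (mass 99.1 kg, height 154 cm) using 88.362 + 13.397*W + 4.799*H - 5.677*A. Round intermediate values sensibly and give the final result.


BMR = 88.362 + 13.397*99.1 + 4.799*154 - 5.677*46
= 1893.91 kcal/day

1893.91 kcal/day


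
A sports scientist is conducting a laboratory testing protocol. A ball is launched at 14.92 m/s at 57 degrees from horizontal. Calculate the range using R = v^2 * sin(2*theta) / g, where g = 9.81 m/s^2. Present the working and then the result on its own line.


sin(2 * 57) = sin(114) = 0.913545
v^2 = 14.92^2 = 222.6064
R = 222.6064 * 0.913545 / 9.81
= 20.73 m

20.73 m


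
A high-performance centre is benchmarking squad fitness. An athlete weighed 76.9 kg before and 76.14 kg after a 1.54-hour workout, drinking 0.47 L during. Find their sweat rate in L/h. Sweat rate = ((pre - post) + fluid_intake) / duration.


Body mass change = 0.76 kg
Total sweat loss = 0.76 + 0.47 = 1.23 L
Rate = 1.23 / 1.54 = 0.799 L/h

0.799 L/h


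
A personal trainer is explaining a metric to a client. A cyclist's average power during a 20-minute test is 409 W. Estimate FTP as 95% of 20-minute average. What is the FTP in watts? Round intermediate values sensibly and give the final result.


FTP = 20-min power * 0.95
= 409 * 0.95
= 388.55 W

388.55 W


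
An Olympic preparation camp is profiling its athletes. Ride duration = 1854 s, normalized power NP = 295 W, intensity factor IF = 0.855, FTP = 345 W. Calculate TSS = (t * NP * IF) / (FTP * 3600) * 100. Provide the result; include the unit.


Numerator = 1854 * 295 * 0.855 = 467625.15
Denominator = 345 * 3600 = 1242000
TSS = 467625.15 / 1242000 * 100
= 37.65

37.65 TSS


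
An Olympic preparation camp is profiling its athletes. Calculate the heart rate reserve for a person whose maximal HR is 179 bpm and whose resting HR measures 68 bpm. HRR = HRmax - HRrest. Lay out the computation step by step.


HRmax = 179 bpm
HRrest = 68 bpm
HRR = 179 - 68 = 111 bpm

111 bpm


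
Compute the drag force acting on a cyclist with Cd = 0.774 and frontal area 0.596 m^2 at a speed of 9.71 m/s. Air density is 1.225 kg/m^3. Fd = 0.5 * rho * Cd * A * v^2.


Step 1: v^2 = 94.2841
Step 2: Fd = 0.5 * 1.225 * 0.774 * 0.596 * 94.2841
= 26.64 N

26.64 N


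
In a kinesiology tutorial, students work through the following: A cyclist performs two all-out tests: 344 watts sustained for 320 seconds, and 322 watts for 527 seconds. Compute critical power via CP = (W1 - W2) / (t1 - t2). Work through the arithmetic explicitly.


W1 = P1 * t1 = 344 * 320 = 110080 J
W2 = P2 * t2 = 322 * 527 = 169694 J
CP = (110080 - 169694) / (320 - 527)
= 287.99 W

287.99 W


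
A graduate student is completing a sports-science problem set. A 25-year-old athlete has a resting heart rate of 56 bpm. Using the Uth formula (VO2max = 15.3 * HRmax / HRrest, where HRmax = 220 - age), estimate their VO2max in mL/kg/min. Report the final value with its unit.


HRmax = 220 - 25 = 195 bpm
Ratio = HRmax / HRrest = 195 / 56 = 3.4821
VO2max = 15.3 * 3.4821 = 53.28 mL/kg/min

53.28 mL/kg/min


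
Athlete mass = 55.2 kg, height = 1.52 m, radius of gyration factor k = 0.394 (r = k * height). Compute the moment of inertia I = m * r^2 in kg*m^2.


r = k * height = 0.394 * 1.52 = 0.59888 m
r^2 = 0.59888^2 = 0.358657
I = 55.2 * 0.358657 = 19.798 kg*m^2

19.798 kg*m^2


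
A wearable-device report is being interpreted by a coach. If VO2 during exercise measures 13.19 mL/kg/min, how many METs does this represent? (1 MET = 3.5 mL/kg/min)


METs = VO2 / 3.5 = 13.19 / 3.5 = 3.77

3.77 METs


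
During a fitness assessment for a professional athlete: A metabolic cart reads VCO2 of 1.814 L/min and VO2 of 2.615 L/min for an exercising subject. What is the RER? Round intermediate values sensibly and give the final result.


RER = VCO2 / VO2 = 1.814 / 2.615 = 0.6937

0.6937


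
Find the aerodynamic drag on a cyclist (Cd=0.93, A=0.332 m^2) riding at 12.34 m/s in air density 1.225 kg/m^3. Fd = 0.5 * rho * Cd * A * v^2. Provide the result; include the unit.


Fd = 0.5 * 1.225 * 0.93 * 0.332 * 12.34^2
= 0.5 * 1.225 * 0.93 * 0.332 * 152.2756
= 28.798 N

28.798 N


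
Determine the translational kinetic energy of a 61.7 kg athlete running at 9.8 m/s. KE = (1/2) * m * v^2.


KE = 0.5 * m * v^2
= 0.5 * 61.7 * 9.8^2
= 0.5 * 61.7 * 96.04
= 2962.83 J

2962.83 J


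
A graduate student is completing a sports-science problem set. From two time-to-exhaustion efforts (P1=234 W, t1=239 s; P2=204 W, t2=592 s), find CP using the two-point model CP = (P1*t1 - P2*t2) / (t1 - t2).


Work in trial 1 = 55926 J
Work in trial 2 = 120768 J
Delta work = -64842 J
Delta time = -353 s
CP = -64842 / -353 = 183.69 W

183.69 W


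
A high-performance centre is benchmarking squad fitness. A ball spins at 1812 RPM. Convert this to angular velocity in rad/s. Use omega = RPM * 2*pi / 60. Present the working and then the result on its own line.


omega = 1812 * 2 * pi / 60
= 1812 * 6.28318531 / 60
= 11385.132 / 60
= 189.752 rad/s

189.752 rad/s


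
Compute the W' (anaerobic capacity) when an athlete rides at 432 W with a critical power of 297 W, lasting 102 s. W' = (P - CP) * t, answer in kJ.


Above-CP power = 135 W
Duration = 102 s
W' = 135 * 102 = 13770 J
Convert: 13770 / 1000 = 13.77 kJ

13.77 kJ


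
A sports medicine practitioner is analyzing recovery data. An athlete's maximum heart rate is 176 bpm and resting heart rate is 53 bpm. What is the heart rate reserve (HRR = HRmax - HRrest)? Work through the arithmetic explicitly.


HRR = HRmax - HRrest
= 176 - 53
= 123 bpm

123 bpm


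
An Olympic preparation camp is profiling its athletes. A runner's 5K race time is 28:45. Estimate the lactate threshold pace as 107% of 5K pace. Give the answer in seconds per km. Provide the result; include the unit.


Total race time = 28*60 + 45 = 1725 seconds
5K pace = 1725 / 5 = 345.0 sec/km
LT pace = 345.0 * 1.07 = 369.15 sec/km

369.15 s/km


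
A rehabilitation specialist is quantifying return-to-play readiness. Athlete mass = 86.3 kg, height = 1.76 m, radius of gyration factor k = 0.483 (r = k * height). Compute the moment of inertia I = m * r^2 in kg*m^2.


r = k * height = 0.483 * 1.76 = 0.85008 m
r^2 = 0.85008^2 = 0.722636
I = 86.3 * 0.722636 = 62.363 kg*m^2

62.363 kg*m^2


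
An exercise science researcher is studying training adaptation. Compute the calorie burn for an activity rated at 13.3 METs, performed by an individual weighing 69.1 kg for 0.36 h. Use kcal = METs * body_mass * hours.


Product of METs and mass = 13.3 * 69.1 = 919.03
Total kcal = 919.03 * 0.36 = 330.85 kcal

330.85 kcal


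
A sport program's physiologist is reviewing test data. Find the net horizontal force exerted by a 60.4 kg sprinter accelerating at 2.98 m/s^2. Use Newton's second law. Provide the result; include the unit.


Newton's second law: F = m * a
F = 60.4 * 2.98 = 179.99 N

179.99 N


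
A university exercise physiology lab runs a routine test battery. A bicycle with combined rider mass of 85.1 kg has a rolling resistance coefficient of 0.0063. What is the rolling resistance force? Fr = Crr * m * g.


Fr = 0.0063 * 85.1 * 9.81
= 0.53613 * 9.81
= 5.259 N

5.259 N


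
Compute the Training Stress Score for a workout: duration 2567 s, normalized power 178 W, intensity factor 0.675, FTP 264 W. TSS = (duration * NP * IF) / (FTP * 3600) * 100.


Product = 2567 * 178 * 0.675 = 308425.05
Base = 264 * 3600 = 950400
TSS = 308425.05 / 950400 * 100 = 32.45

32.45 TSS


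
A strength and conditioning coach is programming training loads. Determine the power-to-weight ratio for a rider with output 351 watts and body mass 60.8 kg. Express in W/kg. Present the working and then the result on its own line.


P/W = 351 / 60.8 = 5.773 W/kg

5.773 W/kg


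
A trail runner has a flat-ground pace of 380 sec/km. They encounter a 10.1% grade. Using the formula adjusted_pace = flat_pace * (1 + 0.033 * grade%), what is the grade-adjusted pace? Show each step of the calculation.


Grade factor = 1 + 0.033 * 10.1 = 1.3333
Adjusted = 380 * 1.3333 = 506.65 sec/km

506.65 s/km


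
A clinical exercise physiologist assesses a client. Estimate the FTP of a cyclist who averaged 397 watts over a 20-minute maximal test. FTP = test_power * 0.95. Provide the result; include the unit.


FTP = 397 * 0.95 = 377.15 W

377.15 W


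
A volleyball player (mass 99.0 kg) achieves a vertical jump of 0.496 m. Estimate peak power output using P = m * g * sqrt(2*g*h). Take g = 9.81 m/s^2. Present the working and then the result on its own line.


2 * g * h = 2 * 9.81 * 0.496 = 9.73152
sqrt(9.73152) = 3.119538 m/s
P = 99.0 * 9.81 * 3.119538 = 3029.66 W

3029.66 W


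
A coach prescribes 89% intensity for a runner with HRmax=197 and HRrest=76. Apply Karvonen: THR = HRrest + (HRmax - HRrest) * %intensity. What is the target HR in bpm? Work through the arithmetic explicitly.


Heart rate reserve = 197 - 76 = 121
Intensity fraction = 89 / 100 = 0.89
THR = 76 + 121 * 0.89 = 183.69 bpm

183.69 bpm


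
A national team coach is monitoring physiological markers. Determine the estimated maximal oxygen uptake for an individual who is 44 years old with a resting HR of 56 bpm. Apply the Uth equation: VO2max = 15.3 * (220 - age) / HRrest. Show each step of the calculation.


HRmax = 220 - 44 = 176
VO2max = 15.3 * (176 / 56)
= 15.3 * 3.1429
= 48.09 mL/kg/min

48.09 mL/kg/min


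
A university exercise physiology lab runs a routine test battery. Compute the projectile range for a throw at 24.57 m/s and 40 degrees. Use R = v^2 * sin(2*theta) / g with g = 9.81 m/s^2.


Two times the angle = 80 degrees
sin(80) = 0.984808
R = 603.6849 * 0.984808 / 9.81 = 60.603 m

60.603 m


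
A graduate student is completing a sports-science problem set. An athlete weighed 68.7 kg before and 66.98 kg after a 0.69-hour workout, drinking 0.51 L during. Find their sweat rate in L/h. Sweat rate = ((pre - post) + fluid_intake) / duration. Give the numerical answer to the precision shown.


Body mass change = 1.72 kg
Total sweat loss = 1.72 + 0.51 = 2.23 L
Rate = 2.23 / 0.69 = 3.232 L/h

3.232 L/h


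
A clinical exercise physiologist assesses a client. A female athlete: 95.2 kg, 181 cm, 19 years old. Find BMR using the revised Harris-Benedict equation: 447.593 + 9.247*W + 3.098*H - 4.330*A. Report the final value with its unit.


Intercept = 447.593
Weight contribution = 9.247 * 95.2 = 880.3144
Height contribution = 3.098 * 181 = 560.738
Age contribution = 4.33 * 19 = 82.27
BMR = 447.593 + 880.3144 + 560.738 - 82.27
= 1806.38 kcal/day

1806.38 kcal/day


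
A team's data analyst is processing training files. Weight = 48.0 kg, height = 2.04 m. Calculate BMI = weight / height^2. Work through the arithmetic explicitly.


height^2 = 2.04^2 = 4.1616
BMI = 48.0 / 4.1616 = 11.53 kg/m^2

11.53 kg/m^2


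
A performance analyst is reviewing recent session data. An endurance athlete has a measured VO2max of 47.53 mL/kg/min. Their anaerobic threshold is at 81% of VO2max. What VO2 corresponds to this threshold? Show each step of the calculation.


Anaerobic threshold VO2 = VO2max * 81%
= 47.53 * 0.81
= 38.5 mL/kg/min

38.5 mL/kg/min


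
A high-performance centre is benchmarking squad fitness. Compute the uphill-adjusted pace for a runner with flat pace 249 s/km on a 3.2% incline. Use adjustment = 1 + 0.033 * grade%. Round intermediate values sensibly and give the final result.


Adjustment factor = 1 + 0.033 * 3.2 = 1.1056
Grade-adjusted pace = 249 * 1.1056 = 275.29 s/km

275.29 s/km


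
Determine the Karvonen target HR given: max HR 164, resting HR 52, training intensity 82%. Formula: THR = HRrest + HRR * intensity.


HRR = HRmax - HRrest = 164 - 52 = 112
THR = 52 + 112 * 0.82
= 143.84 bpm

143.84 bpm


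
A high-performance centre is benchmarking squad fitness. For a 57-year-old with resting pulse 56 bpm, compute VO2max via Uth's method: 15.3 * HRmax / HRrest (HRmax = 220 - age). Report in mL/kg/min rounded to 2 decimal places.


Step 1: HRmax = 220 - 57 = 163 bpm
Step 2: Ratio = 163 / 56 = 2.9107
Step 3: VO2max = 15.3 * 2.9107 = 44.53 mL/kg/min

44.53 mL/kg/min


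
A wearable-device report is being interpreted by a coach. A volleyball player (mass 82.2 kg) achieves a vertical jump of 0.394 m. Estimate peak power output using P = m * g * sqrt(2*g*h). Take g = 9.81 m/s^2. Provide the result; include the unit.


2 * g * h = 2 * 9.81 * 0.394 = 7.73028
sqrt(7.73028) = 2.780338 m/s
P = 82.2 * 9.81 * 2.780338 = 2242.01 W

2242.01 W


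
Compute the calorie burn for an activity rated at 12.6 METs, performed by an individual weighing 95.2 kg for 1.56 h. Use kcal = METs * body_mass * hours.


Product of METs and mass = 12.6 * 95.2 = 1199.52
Total kcal = 1199.52 * 1.56 = 1871.25 kcal

1871.25 kcal


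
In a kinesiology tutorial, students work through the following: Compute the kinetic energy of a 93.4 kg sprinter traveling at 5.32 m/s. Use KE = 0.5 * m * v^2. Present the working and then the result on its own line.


Velocity squared = 28.3024
KE = 0.5 * 93.4 * 28.3024 = 1321.72 J

1321.72 J


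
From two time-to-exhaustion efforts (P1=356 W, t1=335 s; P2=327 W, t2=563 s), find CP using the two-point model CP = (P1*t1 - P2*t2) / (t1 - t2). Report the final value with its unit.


Work in trial 1 = 119260 J
Work in trial 2 = 184101 J
Delta work = -64841 J
Delta time = -228 s
CP = -64841 / -228 = 284.39 W

284.39 W


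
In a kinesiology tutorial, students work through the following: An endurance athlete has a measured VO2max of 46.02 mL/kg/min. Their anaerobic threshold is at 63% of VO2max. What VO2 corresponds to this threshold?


Anaerobic threshold VO2 = VO2max * 63%
= 46.02 * 0.63
= 28.99 mL/kg/min

28.99 mL/kg/min


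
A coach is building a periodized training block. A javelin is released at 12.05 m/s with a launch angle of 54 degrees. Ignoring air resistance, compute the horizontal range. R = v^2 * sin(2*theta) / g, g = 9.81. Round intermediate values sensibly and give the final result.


Launch speed squared = 145.2025
sin(2 * 54 deg) = 0.951057
Range = 145.2025 * 0.951057 / 9.81
= 14.077 m

14.077 m


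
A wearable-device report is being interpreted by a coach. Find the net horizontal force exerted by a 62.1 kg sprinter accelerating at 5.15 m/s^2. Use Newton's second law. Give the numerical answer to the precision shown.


Newton's second law: F = m * a
F = 62.1 * 5.15 = 319.82 N

319.82 N


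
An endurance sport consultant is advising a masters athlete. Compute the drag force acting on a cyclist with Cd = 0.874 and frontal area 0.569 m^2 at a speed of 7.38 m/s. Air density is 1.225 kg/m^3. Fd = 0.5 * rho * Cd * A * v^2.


Step 1: v^2 = 54.4644
Step 2: Fd = 0.5 * 1.225 * 0.874 * 0.569 * 54.4644
= 16.59 N

16.59 N


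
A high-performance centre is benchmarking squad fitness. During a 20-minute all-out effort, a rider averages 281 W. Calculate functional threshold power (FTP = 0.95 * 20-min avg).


FTP = 0.95 * 281
= 266.95 W

266.95 W


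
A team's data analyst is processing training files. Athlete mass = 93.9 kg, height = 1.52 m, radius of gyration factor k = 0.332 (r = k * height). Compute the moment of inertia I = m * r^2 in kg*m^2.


r = k * height = 0.332 * 1.52 = 0.50464 m
r^2 = 0.50464^2 = 0.254662
I = 93.9 * 0.254662 = 23.913 kg*m^2

23.913 kg*m^2
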